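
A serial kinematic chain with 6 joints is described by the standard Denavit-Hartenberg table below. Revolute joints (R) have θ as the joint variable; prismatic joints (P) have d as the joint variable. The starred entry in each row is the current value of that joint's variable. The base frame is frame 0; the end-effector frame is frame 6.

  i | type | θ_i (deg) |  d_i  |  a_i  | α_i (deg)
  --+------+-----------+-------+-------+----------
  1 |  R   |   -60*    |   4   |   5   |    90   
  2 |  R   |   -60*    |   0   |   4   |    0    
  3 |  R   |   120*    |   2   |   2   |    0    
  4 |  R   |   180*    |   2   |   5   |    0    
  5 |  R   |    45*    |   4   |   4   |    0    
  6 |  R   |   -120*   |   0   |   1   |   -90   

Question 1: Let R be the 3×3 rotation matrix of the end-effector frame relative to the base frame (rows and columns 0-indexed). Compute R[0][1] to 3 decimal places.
End-effector y-axis (col 1 of R) = (0.8660,0.5000,-0.0000)
R[0][1] = 0.8660

0.866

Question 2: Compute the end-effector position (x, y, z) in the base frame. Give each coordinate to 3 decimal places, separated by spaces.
-4.144 -8.823 -5.667

after link 1: o_1 = (2.5000, -4.3301, 4.0000)
after link 2: o_2 = (3.5000, -6.0622, 0.5359)
after link 3: o_3 = (2.2679, -7.9282, 2.2679)
after link 4: o_4 = (-0.7141, -6.7631, -2.0622)
after link 5: o_5 = (-3.6606, -9.6597, -5.9259)
after link 6: o_6 = (-4.1435, -8.8232, -5.6671)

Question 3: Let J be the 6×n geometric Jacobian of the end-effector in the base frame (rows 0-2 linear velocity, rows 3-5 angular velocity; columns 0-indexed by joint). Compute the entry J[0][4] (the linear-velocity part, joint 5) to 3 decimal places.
axis z_4 = (-0.8660,-0.5000,0.0000); lever o_n−o_4 = (-3.4294,-2.0601,-3.6049)
cross product → J_v[:, 4] = (1.8024,-3.1219,0.0694)
J_ω[:, 4] = z_4
entry J[0][4] = 1.8024

1.802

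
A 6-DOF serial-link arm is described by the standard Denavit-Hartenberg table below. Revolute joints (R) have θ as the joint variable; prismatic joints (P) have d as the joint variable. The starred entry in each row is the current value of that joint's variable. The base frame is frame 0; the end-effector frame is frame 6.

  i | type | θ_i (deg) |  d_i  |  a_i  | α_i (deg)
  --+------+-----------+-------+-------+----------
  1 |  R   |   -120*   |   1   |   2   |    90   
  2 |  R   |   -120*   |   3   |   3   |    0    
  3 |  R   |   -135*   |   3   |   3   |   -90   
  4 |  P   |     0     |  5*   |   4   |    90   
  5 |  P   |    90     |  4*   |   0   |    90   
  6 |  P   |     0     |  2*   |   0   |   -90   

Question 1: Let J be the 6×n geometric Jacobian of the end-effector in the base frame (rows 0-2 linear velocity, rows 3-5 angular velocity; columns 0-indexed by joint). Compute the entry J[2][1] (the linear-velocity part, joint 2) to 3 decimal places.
-8.659

axis z_1 = (-0.8660,0.5000,0.0000); lever o_n−o_1 = (-4.3308,12.4989,4.8012)
cross product → J_v[:, 1] = (2.4006,4.1579,-8.6590)
J_ω[:, 1] = z_1
entry J[2][1] = -8.6590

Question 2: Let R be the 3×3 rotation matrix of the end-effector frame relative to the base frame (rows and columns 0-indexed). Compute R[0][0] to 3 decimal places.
End-effector x-axis (col 0 of R) = (0.4830,0.8365,-0.2588)
R[0][0] = 0.4830

0.483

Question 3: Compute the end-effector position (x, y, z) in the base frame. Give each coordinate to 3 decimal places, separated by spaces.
-5.331 10.767 5.801

after link 1: o_1 = (-1.0000, -1.7321, 1.0000)
after link 2: o_2 = (-2.8481, 1.0670, -1.5981)
after link 3: o_3 = (-5.0579, 3.2394, 1.2997)
after link 4: o_4 = (-2.1255, 8.3186, 3.8693)
after link 5: o_5 = (-5.5896, 10.3186, 3.8693)
after link 6: o_6 = (-5.3308, 10.7669, 5.8012)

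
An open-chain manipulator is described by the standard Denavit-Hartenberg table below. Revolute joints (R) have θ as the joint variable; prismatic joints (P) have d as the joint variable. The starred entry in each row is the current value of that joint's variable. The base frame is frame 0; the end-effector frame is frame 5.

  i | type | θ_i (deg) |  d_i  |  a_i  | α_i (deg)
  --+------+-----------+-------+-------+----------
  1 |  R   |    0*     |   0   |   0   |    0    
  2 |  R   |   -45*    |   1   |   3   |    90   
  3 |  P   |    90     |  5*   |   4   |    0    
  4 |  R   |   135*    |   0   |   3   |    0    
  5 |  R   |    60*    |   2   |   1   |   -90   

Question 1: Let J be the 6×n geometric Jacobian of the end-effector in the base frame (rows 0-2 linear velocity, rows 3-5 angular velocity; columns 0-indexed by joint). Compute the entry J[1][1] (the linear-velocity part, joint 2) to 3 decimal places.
axis z_1 = (0.0000,0.0000,1.0000); lever o_n−o_1 = (-4.1454,-5.7541,1.9128)
cross product → J_v[:, 1] = (5.7541,-4.1454,0.0000)
J_ω[:, 1] = z_1
entry J[1][1] = -4.1454

-4.145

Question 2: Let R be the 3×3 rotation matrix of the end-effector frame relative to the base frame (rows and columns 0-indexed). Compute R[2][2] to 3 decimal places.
0.259

End-effector z-axis (col 2 of R) = (0.6830,-0.6830,0.2588)
R[2][2] = 0.2588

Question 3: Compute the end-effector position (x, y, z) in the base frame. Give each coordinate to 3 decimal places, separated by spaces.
after link 1: o_1 = (0.0000, 0.0000, 0.0000)
after link 2: o_2 = (2.1213, -2.1213, 1.0000)
after link 3: o_3 = (-1.4142, -5.6569, 5.0000)
after link 4: o_4 = (-2.9142, -4.1569, 2.8787)
after link 5: o_5 = (-4.1454, -5.7541, 1.9128)

-4.145 -5.754 1.913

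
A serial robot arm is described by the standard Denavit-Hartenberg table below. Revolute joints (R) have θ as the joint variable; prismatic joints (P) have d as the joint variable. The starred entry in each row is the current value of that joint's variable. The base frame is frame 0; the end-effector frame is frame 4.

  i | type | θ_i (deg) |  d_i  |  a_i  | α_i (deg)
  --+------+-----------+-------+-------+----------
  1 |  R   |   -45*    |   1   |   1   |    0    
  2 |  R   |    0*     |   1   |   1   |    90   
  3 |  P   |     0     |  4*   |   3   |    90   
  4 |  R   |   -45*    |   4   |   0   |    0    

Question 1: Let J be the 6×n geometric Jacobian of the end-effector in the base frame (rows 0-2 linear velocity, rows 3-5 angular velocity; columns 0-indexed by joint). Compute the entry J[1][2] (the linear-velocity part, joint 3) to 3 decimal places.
prismatic axis z_2 = (-0.7071,-0.7071,0.0000)
J_v[:, 2] = z_2; J_ω[:, 2] = (0,0,0)
entry J[1][2] = -0.7071

-0.707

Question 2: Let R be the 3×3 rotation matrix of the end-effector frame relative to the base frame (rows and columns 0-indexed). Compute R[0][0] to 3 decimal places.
End-effector x-axis (col 0 of R) = (1.0000,0.0000,-0.0000)
R[0][0] = 1.0000

1.000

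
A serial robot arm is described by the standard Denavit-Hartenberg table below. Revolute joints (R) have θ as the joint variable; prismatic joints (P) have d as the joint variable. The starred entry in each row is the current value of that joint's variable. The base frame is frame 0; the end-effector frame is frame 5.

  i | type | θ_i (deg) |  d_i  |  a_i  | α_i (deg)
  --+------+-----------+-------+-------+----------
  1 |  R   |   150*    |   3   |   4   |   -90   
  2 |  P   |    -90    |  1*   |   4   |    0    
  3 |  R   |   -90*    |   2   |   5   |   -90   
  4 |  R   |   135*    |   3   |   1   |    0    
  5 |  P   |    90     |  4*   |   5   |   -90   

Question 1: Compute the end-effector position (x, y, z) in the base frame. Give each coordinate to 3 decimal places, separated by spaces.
-5.722 -3.426 14.000

after link 1: o_1 = (-3.4641, 2.0000, 3.0000)
after link 2: o_2 = (-3.9641, 1.1340, 7.0000)
after link 3: o_3 = (-0.6340, -3.0981, 7.0000)
after link 4: o_4 = (-0.8928, -2.1322, 10.0000)
after link 5: o_5 = (-5.7224, -3.4262, 14.0000)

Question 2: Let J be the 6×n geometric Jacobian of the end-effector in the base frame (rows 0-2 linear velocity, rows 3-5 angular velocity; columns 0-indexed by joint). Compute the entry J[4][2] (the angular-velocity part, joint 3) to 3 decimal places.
axis z_2 = (-0.5000,-0.8660,0.0000); lever o_n−o_2 = (-1.7583,-4.5602,7.0000)
cross product → J_v[:, 2] = (-6.0622,3.5000,0.7574)
J_ω[:, 2] = z_2
entry J[4][2] = -0.8660

-0.866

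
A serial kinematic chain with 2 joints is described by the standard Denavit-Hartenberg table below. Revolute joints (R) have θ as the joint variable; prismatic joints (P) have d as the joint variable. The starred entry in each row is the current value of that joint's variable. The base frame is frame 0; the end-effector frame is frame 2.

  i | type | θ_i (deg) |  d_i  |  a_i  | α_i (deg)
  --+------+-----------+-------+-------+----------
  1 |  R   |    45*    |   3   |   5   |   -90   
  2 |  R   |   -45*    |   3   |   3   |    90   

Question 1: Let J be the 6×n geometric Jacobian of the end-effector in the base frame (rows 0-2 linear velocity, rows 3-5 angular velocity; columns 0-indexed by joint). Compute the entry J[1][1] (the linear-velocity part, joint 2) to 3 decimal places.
1.500

axis z_1 = (-0.7071,0.7071,0.0000); lever o_n−o_1 = (-0.6213,3.6213,2.1213)
cross product → J_v[:, 1] = (1.5000,1.5000,-2.1213)
J_ω[:, 1] = z_1
entry J[1][1] = 1.5000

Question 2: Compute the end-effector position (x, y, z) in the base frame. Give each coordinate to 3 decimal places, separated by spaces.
after link 1: o_1 = (3.5355, 3.5355, 3.0000)
after link 2: o_2 = (2.9142, 7.1569, 5.1213)

2.914 7.157 5.121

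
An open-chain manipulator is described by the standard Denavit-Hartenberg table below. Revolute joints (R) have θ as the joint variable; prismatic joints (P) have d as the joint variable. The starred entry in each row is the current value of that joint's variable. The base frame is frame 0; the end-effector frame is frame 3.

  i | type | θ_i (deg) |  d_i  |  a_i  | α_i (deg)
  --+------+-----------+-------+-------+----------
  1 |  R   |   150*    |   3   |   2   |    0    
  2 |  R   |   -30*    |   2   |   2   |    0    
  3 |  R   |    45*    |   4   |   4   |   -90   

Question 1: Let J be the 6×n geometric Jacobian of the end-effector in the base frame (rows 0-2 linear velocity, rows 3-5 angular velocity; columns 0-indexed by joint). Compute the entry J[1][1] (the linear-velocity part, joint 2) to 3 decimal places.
axis z_1 = (0.0000,0.0000,1.0000); lever o_n−o_1 = (-4.8637,2.7673,6.0000)
cross product → J_v[:, 1] = (-2.7673,-4.8637,0.0000)
J_ω[:, 1] = z_1
entry J[1][1] = -4.8637

-4.864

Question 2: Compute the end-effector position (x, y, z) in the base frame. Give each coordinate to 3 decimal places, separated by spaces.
after link 1: o_1 = (-1.7321, 1.0000, 3.0000)
after link 2: o_2 = (-2.7321, 2.7321, 5.0000)
after link 3: o_3 = (-6.5958, 3.7673, 9.0000)

-6.596 3.767 9.000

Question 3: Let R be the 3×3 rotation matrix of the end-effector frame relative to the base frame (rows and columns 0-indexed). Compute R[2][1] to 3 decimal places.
End-effector y-axis (col 1 of R) = (-0.0000,-0.0000,-1.0000)
R[2][1] = -1.0000

-1.000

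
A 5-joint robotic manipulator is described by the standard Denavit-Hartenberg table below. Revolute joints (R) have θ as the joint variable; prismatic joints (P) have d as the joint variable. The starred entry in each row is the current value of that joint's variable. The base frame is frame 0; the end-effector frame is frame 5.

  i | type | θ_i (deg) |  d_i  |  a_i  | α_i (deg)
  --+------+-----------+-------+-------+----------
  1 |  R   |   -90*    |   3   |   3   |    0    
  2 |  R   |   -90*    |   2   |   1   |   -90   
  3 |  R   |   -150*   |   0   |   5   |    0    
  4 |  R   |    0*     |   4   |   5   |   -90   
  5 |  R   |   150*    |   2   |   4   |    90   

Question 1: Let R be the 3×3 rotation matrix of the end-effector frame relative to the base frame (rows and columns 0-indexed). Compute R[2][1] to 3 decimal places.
End-effector y-axis (col 1 of R) = (-0.5000,-0.0000,0.8660)
R[2][1] = 0.8660

0.866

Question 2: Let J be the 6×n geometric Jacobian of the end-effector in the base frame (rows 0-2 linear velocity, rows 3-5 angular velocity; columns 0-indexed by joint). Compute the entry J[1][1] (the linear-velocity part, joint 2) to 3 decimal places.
3.660

axis z_1 = (0.0000,0.0000,1.0000); lever o_n−o_1 = (3.6603,-2.0000,7.0000)
cross product → J_v[:, 1] = (2.0000,3.6603,-0.0000)
J_ω[:, 1] = z_1
entry J[1][1] = 3.6603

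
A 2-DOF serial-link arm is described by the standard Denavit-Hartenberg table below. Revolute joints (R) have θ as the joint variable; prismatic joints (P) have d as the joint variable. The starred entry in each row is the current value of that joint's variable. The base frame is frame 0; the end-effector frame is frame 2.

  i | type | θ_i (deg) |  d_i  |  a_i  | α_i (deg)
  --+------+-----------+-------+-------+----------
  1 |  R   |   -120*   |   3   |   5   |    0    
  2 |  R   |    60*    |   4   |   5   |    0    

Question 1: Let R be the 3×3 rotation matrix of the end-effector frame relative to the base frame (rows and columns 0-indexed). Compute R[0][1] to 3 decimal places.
End-effector y-axis (col 1 of R) = (0.8660,0.5000,0.0000)
R[0][1] = 0.8660

0.866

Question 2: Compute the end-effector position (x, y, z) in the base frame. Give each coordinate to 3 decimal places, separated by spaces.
0.000 -8.660 7.000

after link 1: o_1 = (-2.5000, -4.3301, 3.0000)
after link 2: o_2 = (0.0000, -8.6603, 7.0000)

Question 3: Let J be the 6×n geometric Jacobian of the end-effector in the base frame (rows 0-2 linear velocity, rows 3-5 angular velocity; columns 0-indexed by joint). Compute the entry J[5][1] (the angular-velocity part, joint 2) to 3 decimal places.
axis z_1 = (0.0000,0.0000,1.0000); lever o_n−o_1 = (2.5000,-4.3301,4.0000)
cross product → J_v[:, 1] = (4.3301,2.5000,-0.0000)
J_ω[:, 1] = z_1
entry J[5][1] = 1.0000

1.000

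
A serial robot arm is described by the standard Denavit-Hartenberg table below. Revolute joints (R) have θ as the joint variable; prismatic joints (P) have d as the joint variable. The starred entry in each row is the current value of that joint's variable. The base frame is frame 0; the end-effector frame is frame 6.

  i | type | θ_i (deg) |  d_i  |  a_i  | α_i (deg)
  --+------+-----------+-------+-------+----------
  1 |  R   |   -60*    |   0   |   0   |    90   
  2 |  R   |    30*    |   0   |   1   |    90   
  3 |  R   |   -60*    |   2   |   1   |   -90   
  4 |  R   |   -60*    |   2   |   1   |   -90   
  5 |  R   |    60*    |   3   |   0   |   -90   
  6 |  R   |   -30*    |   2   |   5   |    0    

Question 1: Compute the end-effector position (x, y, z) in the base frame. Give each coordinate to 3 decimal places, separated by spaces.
6.978 1.887 0.504

after link 1: o_1 = (0.0000, 0.0000, 0.0000)
after link 2: o_2 = (0.4330, -0.7500, 0.5000)
after link 3: o_3 = (1.8995, -1.5580, -0.9821)
after link 4: o_4 = (2.4833, -3.7030, -0.7410)
after link 5: o_5 = (4.6193, -2.9028, 1.2075)
after link 6: o_6 = (6.9779, 1.8870, 0.5039)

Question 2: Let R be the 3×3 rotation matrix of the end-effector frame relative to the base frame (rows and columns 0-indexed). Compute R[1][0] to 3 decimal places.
0.658

End-effector x-axis (col 0 of R) = (0.7025,0.6582,-0.2706)
R[1][0] = 0.6582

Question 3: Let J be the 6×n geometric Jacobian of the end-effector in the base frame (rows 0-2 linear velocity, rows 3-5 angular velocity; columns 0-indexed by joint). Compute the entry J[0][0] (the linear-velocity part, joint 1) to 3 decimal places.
axis z_0 = ẑ; lever o_n−o_0 = (6.9779,1.8870,0.5039)
cross product → J_v[:, 0] = (-1.8870,6.9779,0.0000)
J_ω[:, 0] = z_0
entry J[0][0] = -1.8870

-1.887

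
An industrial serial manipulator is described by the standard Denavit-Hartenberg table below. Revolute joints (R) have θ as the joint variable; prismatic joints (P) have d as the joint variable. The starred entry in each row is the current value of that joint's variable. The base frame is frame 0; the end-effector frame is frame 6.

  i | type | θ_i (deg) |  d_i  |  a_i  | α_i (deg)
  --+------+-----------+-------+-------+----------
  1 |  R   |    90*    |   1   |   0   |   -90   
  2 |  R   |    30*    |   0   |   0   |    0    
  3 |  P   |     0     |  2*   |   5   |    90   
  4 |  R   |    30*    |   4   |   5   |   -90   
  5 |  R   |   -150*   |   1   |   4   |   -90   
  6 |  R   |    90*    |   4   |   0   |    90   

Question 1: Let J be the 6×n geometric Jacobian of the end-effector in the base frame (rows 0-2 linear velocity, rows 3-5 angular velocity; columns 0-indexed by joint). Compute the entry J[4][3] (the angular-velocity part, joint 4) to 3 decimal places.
axis z_3 = (0.0000,0.5000,0.8660); lever o_n−o_3 = (-2.6340,6.9510,6.9151)
cross product → J_v[:, 3] = (-2.5622,-2.2811,1.3170)
J_ω[:, 3] = z_3
entry J[4][3] = 0.5000

0.500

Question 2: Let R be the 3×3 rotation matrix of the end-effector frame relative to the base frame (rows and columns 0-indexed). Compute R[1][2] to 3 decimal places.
End-effector z-axis (col 2 of R) = (0.4330,-0.3995,0.8080)
R[1][2] = -0.3995

-0.400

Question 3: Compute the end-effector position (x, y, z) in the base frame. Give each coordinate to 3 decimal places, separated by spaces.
-4.634 11.281 5.415

after link 1: o_1 = (0.0000, 0.0000, 1.0000)
after link 2: o_2 = (0.0000, 0.0000, 1.0000)
after link 3: o_3 = (-2.0000, 4.3301, -1.5000)
after link 4: o_4 = (-4.5000, 10.0801, -0.2010)
after link 5: o_5 = (-3.6340, 8.0490, 3.2811)
after link 6: o_6 = (-4.6340, 11.2811, 5.4151)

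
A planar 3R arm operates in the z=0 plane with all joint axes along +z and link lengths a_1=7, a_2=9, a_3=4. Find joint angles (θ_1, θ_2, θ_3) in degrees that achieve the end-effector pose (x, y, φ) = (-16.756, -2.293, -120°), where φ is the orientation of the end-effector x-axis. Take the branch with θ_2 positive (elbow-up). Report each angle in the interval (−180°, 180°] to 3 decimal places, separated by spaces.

150.004 44.990 45.006

wrist centre = target − a_3·(cos φ, sin φ) = (-14.7560, 1.1711)
cos θ_2 = (219.1110−7²−9²)/(2·7·9) = 0.7072; θ_2 = 44.9900° (elbow-up)
β = atan2(1.1711,-14.7560) = 175.4623°; ψ = atan2(6.3628,13.3651) = 25.4582°
θ_1 = β − ψ = 150.0041°
θ_3 = φ − θ_1 − θ_2 = 45.0059° (wrapped to (-180°,180°])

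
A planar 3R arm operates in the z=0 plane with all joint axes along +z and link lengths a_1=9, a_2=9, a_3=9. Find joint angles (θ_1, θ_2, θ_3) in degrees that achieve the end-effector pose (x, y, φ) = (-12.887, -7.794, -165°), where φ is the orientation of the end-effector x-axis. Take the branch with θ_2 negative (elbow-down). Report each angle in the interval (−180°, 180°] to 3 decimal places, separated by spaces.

wrist centre = target − a_3·(cos φ, sin φ) = (-4.1937, -5.4646)
cos θ_2 = (47.4490−9²−9²)/(2·9·9) = -0.7071; θ_2 = -134.9998° (elbow-down)
β = atan2(-5.4646,-4.1937) = -127.5034°; ψ = atan2(-6.3640,2.6361) = -67.4999°
θ_1 = β − ψ = -60.0034°
θ_3 = φ − θ_1 − θ_2 = 30.0033° (wrapped to (-180°,180°])

-60.003 -135.000 30.003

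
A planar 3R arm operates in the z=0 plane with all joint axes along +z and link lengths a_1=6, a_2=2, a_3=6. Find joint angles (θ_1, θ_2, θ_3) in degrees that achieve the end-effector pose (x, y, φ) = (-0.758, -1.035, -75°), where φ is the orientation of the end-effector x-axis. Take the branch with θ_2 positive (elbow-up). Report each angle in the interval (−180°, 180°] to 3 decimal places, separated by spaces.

wrist centre = target − a_3·(cos φ, sin φ) = (-2.3109, 4.7606)
cos θ_2 = (28.0032−6²−2²)/(2·6·2) = -0.4999; θ_2 = 119.9912° (elbow-up)
β = atan2(4.7606,-2.3109) = 115.8933°; ψ = atan2(1.7322,5.0003) = 19.1072°
θ_1 = β − ψ = 96.7861°
θ_3 = φ − θ_1 − θ_2 = 68.2228° (wrapped to (-180°,180°])

96.786 119.991 68.223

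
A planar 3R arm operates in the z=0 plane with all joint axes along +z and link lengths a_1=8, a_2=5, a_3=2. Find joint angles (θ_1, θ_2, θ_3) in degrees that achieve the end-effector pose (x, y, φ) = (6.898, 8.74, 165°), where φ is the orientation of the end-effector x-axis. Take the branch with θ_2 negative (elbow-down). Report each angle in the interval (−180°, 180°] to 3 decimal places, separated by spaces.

wrist centre = target − a_3·(cos φ, sin φ) = (8.8299, 8.2224)
cos θ_2 = (145.5735−8²−5²)/(2·8·5) = 0.7072; θ_2 = -44.9950° (elbow-down)
β = atan2(8.2224,8.8299) = 42.9597°; ψ = atan2(-3.5352,11.5358) = -17.0380°
θ_1 = β − ψ = 59.9977°
θ_3 = φ − θ_1 − θ_2 = 149.9973° (wrapped to (-180°,180°])

59.998 -44.995 149.997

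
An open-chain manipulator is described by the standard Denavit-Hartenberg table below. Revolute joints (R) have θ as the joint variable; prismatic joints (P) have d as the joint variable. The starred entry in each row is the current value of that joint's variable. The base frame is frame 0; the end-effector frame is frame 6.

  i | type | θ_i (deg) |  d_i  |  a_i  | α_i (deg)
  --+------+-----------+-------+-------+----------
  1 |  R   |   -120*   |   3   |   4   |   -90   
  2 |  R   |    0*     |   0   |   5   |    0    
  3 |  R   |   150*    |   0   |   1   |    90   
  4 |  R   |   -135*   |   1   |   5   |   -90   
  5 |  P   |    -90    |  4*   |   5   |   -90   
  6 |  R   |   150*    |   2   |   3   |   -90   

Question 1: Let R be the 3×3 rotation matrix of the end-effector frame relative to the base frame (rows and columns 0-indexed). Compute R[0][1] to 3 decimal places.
0.919

End-effector y-axis (col 1 of R) = (0.9186,0.1768,-0.3536)
R[0][1] = 0.9186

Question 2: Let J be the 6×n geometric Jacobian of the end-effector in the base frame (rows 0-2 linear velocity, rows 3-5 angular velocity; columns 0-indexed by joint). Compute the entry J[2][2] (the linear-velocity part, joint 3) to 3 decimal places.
axis z_2 = (0.8660,-0.5000,0.0000); lever o_n−o_2 = (-7.6128,0.2492,-1.8552)
cross product → J_v[:, 2] = (0.9276,1.6066,-3.5906)
J_ω[:, 2] = z_2
entry J[2][2] = -3.5906

-3.591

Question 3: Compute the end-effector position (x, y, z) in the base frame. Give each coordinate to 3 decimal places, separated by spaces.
-12.113 -7.545 1.145

after link 1: o_1 = (-2.0000, -3.4641, 3.0000)
after link 2: o_2 = (-4.5000, -7.7942, 3.0000)
after link 3: o_3 = (-4.0670, -7.0442, 2.5000)
after link 4: o_4 = (-8.9098, -8.3611, 3.4017)
after link 5: o_5 = (-11.3845, -6.9907, -2.3426)
after link 6: o_6 = (-12.1128, -7.5450, 1.1448)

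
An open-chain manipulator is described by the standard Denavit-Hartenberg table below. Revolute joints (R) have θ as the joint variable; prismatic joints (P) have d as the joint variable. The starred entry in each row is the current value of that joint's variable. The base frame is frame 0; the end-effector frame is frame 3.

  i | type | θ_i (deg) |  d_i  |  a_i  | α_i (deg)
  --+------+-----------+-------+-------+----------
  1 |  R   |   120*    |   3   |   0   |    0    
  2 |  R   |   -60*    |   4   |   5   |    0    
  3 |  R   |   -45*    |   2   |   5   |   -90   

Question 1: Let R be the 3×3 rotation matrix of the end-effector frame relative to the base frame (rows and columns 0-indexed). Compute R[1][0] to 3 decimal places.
End-effector x-axis (col 0 of R) = (0.9659,0.2588,0.0000)
R[1][0] = 0.2588

0.259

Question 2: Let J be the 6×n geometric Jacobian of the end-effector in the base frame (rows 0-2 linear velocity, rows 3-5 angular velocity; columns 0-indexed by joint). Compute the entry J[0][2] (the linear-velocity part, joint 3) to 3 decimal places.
axis z_2 = (0.0000,0.0000,1.0000); lever o_n−o_2 = (4.8296,1.2941,2.0000)
cross product → J_v[:, 2] = (-1.2941,4.8296,0.0000)
J_ω[:, 2] = z_2
entry J[0][2] = -1.2941

-1.294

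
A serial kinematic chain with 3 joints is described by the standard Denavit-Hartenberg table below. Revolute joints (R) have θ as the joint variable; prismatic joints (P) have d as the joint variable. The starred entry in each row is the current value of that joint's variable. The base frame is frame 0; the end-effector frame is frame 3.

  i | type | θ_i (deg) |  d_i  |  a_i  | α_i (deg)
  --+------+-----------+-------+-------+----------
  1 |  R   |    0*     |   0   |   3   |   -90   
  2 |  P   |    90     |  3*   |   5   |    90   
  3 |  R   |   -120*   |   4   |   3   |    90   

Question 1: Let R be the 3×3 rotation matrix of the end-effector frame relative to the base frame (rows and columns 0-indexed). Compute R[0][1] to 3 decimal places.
1.000

End-effector y-axis (col 1 of R) = (1.0000,0.0000,0.0000)
R[0][1] = 1.0000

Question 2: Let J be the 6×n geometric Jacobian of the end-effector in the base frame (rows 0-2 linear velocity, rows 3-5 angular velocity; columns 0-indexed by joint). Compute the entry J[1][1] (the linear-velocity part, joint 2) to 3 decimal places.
1.000

prismatic axis z_1 = (0.0000,1.0000,0.0000)
J_v[:, 1] = z_1; J_ω[:, 1] = (0,0,0)
entry J[1][1] = 1.0000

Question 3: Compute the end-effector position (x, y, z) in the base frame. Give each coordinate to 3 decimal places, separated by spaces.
after link 1: o_1 = (3.0000, 0.0000, 0.0000)
after link 2: o_2 = (3.0000, 3.0000, -5.0000)
after link 3: o_3 = (7.0000, 0.4019, -3.5000)

7.000 0.402 -3.500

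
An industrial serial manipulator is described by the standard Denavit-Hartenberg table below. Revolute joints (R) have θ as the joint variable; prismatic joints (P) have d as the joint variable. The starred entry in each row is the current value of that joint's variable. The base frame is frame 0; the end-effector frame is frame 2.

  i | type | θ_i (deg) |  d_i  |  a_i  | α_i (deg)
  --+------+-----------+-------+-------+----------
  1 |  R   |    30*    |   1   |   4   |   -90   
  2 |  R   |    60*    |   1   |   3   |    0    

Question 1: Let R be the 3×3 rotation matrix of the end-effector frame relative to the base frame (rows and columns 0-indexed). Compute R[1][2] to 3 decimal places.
End-effector z-axis (col 2 of R) = (-0.5000,0.8660,0.0000)
R[1][2] = 0.8660

0.866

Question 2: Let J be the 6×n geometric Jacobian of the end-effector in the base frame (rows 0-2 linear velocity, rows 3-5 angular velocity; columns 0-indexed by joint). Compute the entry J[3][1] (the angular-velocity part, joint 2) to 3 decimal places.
-0.500

axis z_1 = (-0.5000,0.8660,0.0000); lever o_n−o_1 = (0.7990,1.6160,-2.5981)
cross product → J_v[:, 1] = (-2.2500,-1.2990,-1.5000)
J_ω[:, 1] = z_1
entry J[3][1] = -0.5000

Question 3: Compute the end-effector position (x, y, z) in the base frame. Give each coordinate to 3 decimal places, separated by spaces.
after link 1: o_1 = (3.4641, 2.0000, 1.0000)
after link 2: o_2 = (4.2631, 3.6160, -1.5981)

4.263 3.616 -1.598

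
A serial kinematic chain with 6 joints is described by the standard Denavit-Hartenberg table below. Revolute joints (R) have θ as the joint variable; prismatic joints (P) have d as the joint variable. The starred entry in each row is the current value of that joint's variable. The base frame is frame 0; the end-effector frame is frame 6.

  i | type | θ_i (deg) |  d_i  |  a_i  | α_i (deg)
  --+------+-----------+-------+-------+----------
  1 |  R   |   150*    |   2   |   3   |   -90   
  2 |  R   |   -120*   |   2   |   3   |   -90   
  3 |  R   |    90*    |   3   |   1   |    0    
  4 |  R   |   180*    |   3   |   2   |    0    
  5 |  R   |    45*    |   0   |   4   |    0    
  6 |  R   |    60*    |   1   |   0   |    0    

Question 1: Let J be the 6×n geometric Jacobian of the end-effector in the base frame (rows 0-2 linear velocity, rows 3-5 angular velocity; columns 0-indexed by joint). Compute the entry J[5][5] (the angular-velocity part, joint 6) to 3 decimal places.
0.500

axis z_5 = (-0.7500,0.4330,0.5000); lever o_n−o_5 = (-0.7500,0.4330,0.5000)
cross product → J_v[:, 5] = (0.0000,-0.0000,0.0000)
J_ω[:, 5] = z_5
entry J[5][5] = 0.5000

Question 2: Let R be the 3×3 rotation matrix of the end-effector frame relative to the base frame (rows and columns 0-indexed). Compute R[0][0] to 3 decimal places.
0.548

End-effector x-axis (col 0 of R) = (0.5477,-0.0173,0.8365)
R[0][0] = 0.5477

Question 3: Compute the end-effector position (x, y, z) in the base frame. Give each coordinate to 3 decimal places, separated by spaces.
after link 1: o_1 = (-2.5981, 1.5000, 2.0000)
after link 2: o_2 = (-2.2990, -0.9821, 4.5981)
after link 3: o_3 = (-4.0490, 1.1830, 6.0981)
after link 4: o_4 = (-7.2990, 0.7500, 7.5981)
after link 5: o_5 = (-7.4885, -2.4066, 10.0476)
after link 6: o_6 = (-8.2385, -1.9736, 10.5476)

-8.239 -1.974 10.548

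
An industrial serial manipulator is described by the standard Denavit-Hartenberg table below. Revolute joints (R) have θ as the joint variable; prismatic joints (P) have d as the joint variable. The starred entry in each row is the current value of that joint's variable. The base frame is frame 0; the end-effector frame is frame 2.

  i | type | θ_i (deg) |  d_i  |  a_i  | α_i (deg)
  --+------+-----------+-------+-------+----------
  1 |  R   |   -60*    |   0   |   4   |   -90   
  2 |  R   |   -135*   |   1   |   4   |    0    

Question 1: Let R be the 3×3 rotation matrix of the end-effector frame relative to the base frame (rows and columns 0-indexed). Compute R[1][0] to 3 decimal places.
End-effector x-axis (col 0 of R) = (-0.3536,0.6124,0.7071)
R[1][0] = 0.6124

0.612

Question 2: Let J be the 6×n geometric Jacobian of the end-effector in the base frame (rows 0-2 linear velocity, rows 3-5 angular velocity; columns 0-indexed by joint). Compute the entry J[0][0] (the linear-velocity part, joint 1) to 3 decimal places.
0.515

axis z_0 = ẑ; lever o_n−o_0 = (1.4518,-0.5146,2.8284)
cross product → J_v[:, 0] = (0.5146,1.4518,-0.0000)
J_ω[:, 0] = z_0
entry J[0][0] = 0.5146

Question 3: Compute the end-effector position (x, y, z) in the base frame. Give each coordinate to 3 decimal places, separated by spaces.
after link 1: o_1 = (2.0000, -3.4641, 0.0000)
after link 2: o_2 = (1.4518, -0.5146, 2.8284)

1.452 -0.515 2.828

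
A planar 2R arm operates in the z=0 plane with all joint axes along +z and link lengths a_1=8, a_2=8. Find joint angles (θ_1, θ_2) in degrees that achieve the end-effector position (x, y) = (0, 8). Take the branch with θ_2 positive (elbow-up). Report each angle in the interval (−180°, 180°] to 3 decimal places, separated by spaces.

30.000 120.000

cos θ_2 = (64.0000−8²−8²)/(2·8·8) = -0.5000; θ_2 = 120.0000° (elbow-up)
β = atan2(8.0000,0.0000) = 90.0000°; ψ = atan2(6.9282,4.0000) = 60.0000°
θ_1 = β − ψ = 30.0000°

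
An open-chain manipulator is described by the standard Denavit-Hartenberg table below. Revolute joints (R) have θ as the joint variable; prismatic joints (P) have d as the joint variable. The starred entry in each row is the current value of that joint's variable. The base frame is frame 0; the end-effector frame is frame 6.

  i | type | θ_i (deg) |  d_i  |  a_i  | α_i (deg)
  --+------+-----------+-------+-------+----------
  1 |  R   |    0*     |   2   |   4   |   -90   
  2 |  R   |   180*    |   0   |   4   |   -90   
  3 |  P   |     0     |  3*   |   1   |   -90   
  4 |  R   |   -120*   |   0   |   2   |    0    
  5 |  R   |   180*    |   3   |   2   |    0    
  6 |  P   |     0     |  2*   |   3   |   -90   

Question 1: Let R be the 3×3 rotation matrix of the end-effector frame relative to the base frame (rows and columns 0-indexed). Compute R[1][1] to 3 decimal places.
End-effector y-axis (col 1 of R) = (0.0000,1.0000,-0.0000)
R[1][1] = 1.0000

1.000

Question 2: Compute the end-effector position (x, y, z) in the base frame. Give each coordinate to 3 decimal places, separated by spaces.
after link 1: o_1 = (4.0000, 0.0000, 2.0000)
after link 2: o_2 = (0.0000, 0.0000, 2.0000)
after link 3: o_3 = (-1.0000, 0.0000, 5.0000)
after link 4: o_4 = (-0.0000, 0.0000, 6.7321)
after link 5: o_5 = (-1.0000, -3.0000, 5.0000)
after link 6: o_6 = (-2.5000, -5.0000, 2.4019)

-2.500 -5.000 2.402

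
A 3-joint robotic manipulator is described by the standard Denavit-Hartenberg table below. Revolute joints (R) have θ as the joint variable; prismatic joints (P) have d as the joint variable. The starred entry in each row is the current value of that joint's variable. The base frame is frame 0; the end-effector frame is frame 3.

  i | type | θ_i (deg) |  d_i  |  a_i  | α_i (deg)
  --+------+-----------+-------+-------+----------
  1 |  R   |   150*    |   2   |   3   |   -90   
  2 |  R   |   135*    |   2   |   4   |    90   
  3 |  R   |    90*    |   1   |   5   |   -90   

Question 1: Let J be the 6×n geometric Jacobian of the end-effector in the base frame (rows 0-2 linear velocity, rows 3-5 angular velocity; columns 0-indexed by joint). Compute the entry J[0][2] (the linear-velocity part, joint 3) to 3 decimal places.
-3.062

axis z_2 = (-0.6124,0.3536,-0.7071); lever o_n−o_2 = (-3.1124,-3.9766,-0.7071)
cross product → J_v[:, 2] = (-3.0619,1.7678,3.5355)
J_ω[:, 2] = z_2
entry J[0][2] = -3.0619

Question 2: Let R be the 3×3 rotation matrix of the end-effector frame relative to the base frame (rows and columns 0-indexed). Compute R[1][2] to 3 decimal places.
0.354

End-effector z-axis (col 2 of R) = (-0.6124,0.3536,0.7071)
R[1][2] = 0.3536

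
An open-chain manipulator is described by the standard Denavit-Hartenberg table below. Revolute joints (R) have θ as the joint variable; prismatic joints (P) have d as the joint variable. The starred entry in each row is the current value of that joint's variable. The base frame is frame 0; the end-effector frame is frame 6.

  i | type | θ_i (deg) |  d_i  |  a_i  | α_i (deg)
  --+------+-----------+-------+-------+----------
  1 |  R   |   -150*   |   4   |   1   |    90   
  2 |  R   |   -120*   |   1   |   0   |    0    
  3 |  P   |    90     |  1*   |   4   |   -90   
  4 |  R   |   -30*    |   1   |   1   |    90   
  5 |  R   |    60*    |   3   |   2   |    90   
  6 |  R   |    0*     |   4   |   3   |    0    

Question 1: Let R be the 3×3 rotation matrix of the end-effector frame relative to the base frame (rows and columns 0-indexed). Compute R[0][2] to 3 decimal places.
End-effector z-axis (col 2 of R) = (-0.5625,0.1752,-0.8080)
R[0][2] = -0.5625

-0.562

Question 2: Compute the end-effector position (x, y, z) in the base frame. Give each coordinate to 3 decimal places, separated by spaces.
-12.746 1.971 2.618

after link 1: o_1 = (-0.8660, -0.5000, 4.0000)
after link 2: o_2 = (-1.3660, 0.3660, 4.0000)
after link 3: o_3 = (-4.8660, -0.5000, 2.0000)
after link 4: o_4 = (-6.1986, -0.6920, 2.4330)
after link 5: o_5 = (-8.0221, 1.8325, 4.2500)
after link 6: o_6 = (-12.7464, 1.9710, 2.6184)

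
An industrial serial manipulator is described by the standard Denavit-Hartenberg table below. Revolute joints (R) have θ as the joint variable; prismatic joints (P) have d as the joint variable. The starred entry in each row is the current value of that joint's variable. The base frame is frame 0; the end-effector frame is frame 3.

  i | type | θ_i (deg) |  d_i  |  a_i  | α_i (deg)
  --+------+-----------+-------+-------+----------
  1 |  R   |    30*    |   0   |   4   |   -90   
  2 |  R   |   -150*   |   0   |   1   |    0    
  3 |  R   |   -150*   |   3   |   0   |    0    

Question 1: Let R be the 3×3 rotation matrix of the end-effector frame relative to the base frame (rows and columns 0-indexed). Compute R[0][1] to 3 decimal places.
-0.750

End-effector y-axis (col 1 of R) = (-0.7500,-0.4330,-0.5000)
R[0][1] = -0.7500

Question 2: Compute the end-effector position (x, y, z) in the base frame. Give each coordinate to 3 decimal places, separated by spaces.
after link 1: o_1 = (3.4641, 2.0000, 0.0000)
after link 2: o_2 = (2.7141, 1.5670, 0.5000)
after link 3: o_3 = (1.2141, 4.1651, 0.5000)

1.214 4.165 0.500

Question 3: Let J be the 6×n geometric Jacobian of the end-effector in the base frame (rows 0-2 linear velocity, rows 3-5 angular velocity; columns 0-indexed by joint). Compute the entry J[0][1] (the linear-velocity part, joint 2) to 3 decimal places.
axis z_1 = (-0.5000,0.8660,0.0000); lever o_n−o_1 = (-2.2500,2.1651,0.5000)
cross product → J_v[:, 1] = (0.4330,0.2500,0.8660)
J_ω[:, 1] = z_1
entry J[0][1] = 0.4330

0.433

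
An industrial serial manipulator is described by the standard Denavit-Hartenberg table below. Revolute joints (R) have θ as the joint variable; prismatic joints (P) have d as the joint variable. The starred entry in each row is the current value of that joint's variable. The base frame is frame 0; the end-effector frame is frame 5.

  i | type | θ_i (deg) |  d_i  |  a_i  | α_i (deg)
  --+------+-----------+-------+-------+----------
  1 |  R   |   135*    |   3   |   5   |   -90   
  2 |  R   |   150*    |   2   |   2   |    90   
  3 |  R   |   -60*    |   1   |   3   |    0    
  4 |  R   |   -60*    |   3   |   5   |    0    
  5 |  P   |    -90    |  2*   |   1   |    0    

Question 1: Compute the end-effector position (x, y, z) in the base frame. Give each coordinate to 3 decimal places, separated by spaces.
-2.444 8.706 -2.263

after link 1: o_1 = (-3.5355, 3.5355, 3.0000)
after link 2: o_2 = (-3.7250, 0.8966, 2.0000)
after link 3: o_3 = (-1.3229, 2.1687, 0.3840)
after link 4: o_4 = (-0.8526, 7.8221, -0.9641)
after link 5: o_5 = (-2.4436, 8.7060, -2.2631)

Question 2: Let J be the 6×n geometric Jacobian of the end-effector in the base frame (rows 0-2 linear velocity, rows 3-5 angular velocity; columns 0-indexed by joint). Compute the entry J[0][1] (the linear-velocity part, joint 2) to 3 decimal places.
axis z_1 = (-0.7071,-0.7071,0.0000); lever o_n−o_1 = (1.0919,5.1705,-5.2631)
cross product → J_v[:, 1] = (3.7216,-3.7216,-2.8840)
J_ω[:, 1] = z_1
entry J[0][1] = 3.7216

3.722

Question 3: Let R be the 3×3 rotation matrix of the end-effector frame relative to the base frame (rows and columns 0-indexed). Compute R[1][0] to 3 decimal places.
End-effector x-axis (col 0 of R) = (-0.8839,0.1768,0.4330)
R[1][0] = 0.1768

0.177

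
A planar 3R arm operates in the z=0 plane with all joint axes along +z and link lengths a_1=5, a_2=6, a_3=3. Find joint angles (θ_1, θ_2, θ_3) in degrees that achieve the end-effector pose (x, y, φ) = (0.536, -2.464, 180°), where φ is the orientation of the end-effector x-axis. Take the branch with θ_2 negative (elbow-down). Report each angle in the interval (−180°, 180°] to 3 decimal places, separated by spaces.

45.008 -134.999 -90.009

wrist centre = target − a_3·(cos φ, sin φ) = (3.5360, -2.4640)
cos θ_2 = (18.5746−5²−6²)/(2·5·6) = -0.7071; θ_2 = -134.9987° (elbow-down)
β = atan2(-2.4640,3.5360) = -34.8700°; ψ = atan2(-4.2427,0.7575) = -79.8776°
θ_1 = β − ψ = 45.0076°
θ_3 = φ − θ_1 − θ_2 = -90.0089° (wrapped to (-180°,180°])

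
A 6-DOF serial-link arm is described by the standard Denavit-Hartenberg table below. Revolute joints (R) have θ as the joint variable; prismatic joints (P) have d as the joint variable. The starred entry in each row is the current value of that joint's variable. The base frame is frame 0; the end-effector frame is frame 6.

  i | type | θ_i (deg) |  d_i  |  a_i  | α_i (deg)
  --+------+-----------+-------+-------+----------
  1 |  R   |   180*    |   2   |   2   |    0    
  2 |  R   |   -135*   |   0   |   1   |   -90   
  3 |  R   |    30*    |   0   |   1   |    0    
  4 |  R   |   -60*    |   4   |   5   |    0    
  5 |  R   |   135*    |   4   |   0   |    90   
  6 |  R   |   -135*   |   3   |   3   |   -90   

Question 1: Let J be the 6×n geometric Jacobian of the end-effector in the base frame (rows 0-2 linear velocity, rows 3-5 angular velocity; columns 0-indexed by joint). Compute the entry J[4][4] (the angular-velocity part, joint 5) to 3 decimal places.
axis z_4 = (-0.7071,0.7071,0.0000); lever o_n−o_4 = (1.1088,3.7657,1.2726)
cross product → J_v[:, 4] = (0.8999,0.8999,-3.4468)
J_ω[:, 4] = z_4
entry J[4][4] = 0.7071

0.707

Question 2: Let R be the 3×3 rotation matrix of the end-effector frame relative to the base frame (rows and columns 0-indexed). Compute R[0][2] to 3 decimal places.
End-effector z-axis (col 2 of R) = (0.3706,-0.6294,-0.6830)
R[0][2] = 0.3706

0.371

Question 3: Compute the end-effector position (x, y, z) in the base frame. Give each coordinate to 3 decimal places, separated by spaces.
0.662 10.975 5.273

after link 1: o_1 = (-2.0000, 0.0000, 2.0000)
after link 2: o_2 = (-1.2929, 0.7071, 2.0000)
after link 3: o_3 = (-0.6805, 1.3195, 1.5000)
after link 4: o_4 = (-0.4471, 7.2098, 4.0000)
after link 5: o_5 = (-3.2755, 10.0382, 4.0000)
after link 6: o_6 = (0.6618, 10.9755, 5.2726)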